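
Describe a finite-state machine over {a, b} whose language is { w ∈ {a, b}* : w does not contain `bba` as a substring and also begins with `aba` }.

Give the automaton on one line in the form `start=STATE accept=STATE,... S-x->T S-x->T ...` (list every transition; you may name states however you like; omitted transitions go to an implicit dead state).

start=s0 accept=s6,s8,s9 s0-a->s1 s0-b->s2 s1-a->s3 s1-b->s4 s2-a->s3 s2-b->s5 s3-a->s3 s3-b->s2 s4-a->s6 s4-b->s5 s5-a->s7 s5-b->s5 s6-a->s6 s6-b->s8 s7-a->s7 s7-b->s7 s8-a->s6 s8-b->s9 s9-a->s10 s9-b->s9 s10-a->s10 s10-b->s10

Handle the two conditions separately and then intersect. The first has 4 states tracking partial matches of the forbidden pattern `bba`; the second has 5 states tracking whether the input so far still matches the prefix `aba`. A product state is a pair (one from each), accepting exactly when both do.
An 11-state machine:
          a    b  
>  s0     s1   s2 
   s1     s3   s4 
   s2     s3   s5 
   s3     s3   s2 
   s4     s6   s5 
   s5     s7   s5 
 * s6     s6   s8 
   s7     s7   s7 
 * s8     s6   s9 
 * s9    s10   s9 
   s10   s10  s10 
(> = start, * = accepting)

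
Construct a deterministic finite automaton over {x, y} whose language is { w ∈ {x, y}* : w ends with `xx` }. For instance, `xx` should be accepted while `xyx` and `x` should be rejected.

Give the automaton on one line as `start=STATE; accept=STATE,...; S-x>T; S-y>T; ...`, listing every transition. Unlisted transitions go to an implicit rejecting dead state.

Let each state record the length of the longest suffix of the input read so far that is also a prefix of `xx`. s1 means the last symbol is `x`; s2 means the last 2 symbols are `xx`. Accept only at s2, where the string currently ends in `xx`.
With 3 states:
        x   y  
>  s0   s1  s0 
   s1   s2  s0 
 * s2   s2  s0 
(> = start, * = accepting)

start=s0; accept=s2; s0-x>s1; s0-y>s0; s1-x>s2; s1-y>s0; s2-x>s2; s2-y>s0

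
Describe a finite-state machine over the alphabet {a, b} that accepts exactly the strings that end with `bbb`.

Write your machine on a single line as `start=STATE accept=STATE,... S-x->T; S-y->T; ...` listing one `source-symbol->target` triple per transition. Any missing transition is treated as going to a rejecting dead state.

start=s0; accept=s3; s0-a->s0; s0-b->s1; s1-a->s0; s1-b->s2; s2-a->s0; s2-b->s3; s3-a->s0; s3-b->s3

Remember how much of `bbb` the current input suffix matches. State s0 means no match yet; s1 means the last symbol is `b`; s2 means the last 2 symbols are `bb`; s3 means the last 3 symbols are `bbb`. Only s3 accepts. On a mismatch, fall back to the longest proper suffix that is still a prefix of `bbb`.
A 4-state machine:
        a   b  
>  s0   s0  s1 
   s1   s0  s2 
   s2   s0  s3 
 * s3   s0  s3 
(> = start, * = accepting)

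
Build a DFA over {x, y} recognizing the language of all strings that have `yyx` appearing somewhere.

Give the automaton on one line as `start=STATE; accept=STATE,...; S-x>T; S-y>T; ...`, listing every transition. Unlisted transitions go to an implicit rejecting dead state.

Track how much of `yyx` has been matched so far: state s0 is no progress, s3 is the absorbing accept state reached once `yyx` has occurred. Intermediate states record partial matches; on a mismatch, fall back to the longest reusable overlap.
4 states suffice.
        x   y  
>  s0   s0  s1 
   s1   s0  s2 
   s2   s3  s2 
 * s3   s3  s3 
(> = start, * = accepting)

start=s0; accept=s3; s0-x>s0; s0-y>s1; s1-x>s0; s1-y>s2; s2-x>s3; s2-y>s2; s3-x>s3; s3-y>s3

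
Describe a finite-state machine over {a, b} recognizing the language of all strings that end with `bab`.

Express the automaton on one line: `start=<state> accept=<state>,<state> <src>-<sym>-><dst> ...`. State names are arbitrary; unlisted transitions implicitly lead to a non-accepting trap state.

start=s0 accept=s3 s0-a->s0 s0-b->s1 s1-a->s2 s1-b->s1 s2-a->s0 s2-b->s3 s3-a->s2 s3-b->s1

Let each state record the length of the longest suffix of the input read so far that is also a prefix of `bab`. s1 means the last symbol is `b`; s2 means the last 2 symbols are `ba`; s3 means the last 3 symbols are `bab`. Accept only at s3, where the string currently ends in `bab`.
        a   b  
>  s0   s0  s1 
   s1   s2  s1 
   s2   s0  s3 
 * s3   s2  s1 
(> = start, * = accepting)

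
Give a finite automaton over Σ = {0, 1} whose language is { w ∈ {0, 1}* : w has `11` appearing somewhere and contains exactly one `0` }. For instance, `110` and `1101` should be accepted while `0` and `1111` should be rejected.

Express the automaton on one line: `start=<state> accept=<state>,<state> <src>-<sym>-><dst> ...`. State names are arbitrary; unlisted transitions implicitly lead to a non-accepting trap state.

start=s0 accept=s6 s0-0->s1 s0-1->s2 s1-0->s3 s1-1->s4 s2-0->s1 s2-1->s5 s3-0->s3 s3-1->s3 s4-0->s3 s4-1->s6 s5-0->s6 s5-1->s5 s6-0->s3 s6-1->s6

Run two small machines in parallel and take their product. One (3 states) tracks whether and how much of `11` has been seen; the other (3 states) tracks the count of `0`s, saturating at 2. Each combined state is a pair, one component from each; accept when both components accept. Equivalent product states are then merged.
        0   1  
>  s0   s1  s2 
   s1   s3  s4 
   s2   s1  s5 
   s3   s3  s3 
   s4   s3  s6 
   s5   s6  s5 
 * s6   s3  s6 
(> = start, * = accepting)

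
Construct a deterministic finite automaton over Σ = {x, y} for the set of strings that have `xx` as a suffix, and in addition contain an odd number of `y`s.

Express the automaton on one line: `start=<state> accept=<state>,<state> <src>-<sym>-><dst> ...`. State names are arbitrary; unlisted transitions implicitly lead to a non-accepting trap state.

Build one automaton per condition and run them in lockstep. One (3 states) tracks how much of the suffix `xx` has currently been matched; the other (2 states) tracks the count of `y`s modulo 2. Each combined state is a pair, one component from each; accept when both components accept.
A 6-state machine:
        x   y  
>  q0   q1  q2 
   q1   q3  q2 
   q2   q4  q0 
   q3   q3  q2 
   q4   q5  q0 
 * q5   q5  q0 
(> = start, * = accepting)

start=q0 accept=q5 q0-x->q1 q0-y->q2 q1-x->q3 q1-y->q2 q2-x->q4 q2-y->q0 q3-x->q3 q3-y->q2 q4-x->q5 q4-y->q0 q5-x->q5 q5-y->q0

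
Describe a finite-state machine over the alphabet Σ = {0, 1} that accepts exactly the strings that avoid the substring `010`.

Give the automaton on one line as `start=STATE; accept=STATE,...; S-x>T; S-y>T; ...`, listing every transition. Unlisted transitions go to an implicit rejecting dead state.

Track partial matches of the forbidden pattern `010`. State S3 is a dead state reached once `010` has occurred; every other state accepts. S0 means no part of `010` is currently matched.
A 4-state machine:
        0   1  
>* S0   S1  S0 
 * S1   S1  S2 
 * S2   S3  S0 
   S3   S3  S3 
(> = start, * = accepting)

start=S0; accept=S0,S1,S2; S0-0>S1; S0-1>S0; S1-0>S1; S1-1>S2; S2-0>S3; S2-1>S0; S3-0>S3; S3-1>S3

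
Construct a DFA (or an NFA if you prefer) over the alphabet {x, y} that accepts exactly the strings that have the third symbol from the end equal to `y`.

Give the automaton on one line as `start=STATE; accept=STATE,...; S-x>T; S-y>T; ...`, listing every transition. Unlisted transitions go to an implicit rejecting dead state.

Because acceptance depends on a position counted from the end, the machine has to buffer the most recent 3 symbols. Make each state the string of the last up-to-3 symbols read; on input `x` shift the window left and append `x`. Accept when the buffered window has length 3 and begins with `y`.
With 15 states:
          x    y  
>  q0     q1   q2 
   q1     q3   q4 
   q2     q5   q6 
   q3     q7   q8 
   q4     q9  q10 
   q5    q11  q12 
   q6    q13  q14 
   q7     q7   q8 
   q8     q9  q10 
   q9    q11  q12 
   q10   q13  q14 
 * q11    q7   q8 
 * q12    q9  q10 
 * q13   q11  q12 
 * q14   q13  q14 
(> = start, * = accepting)

start=q0; accept=q11,q12,q13,q14; q0-x>q1; q0-y>q2; q1-x>q3; q1-y>q4; q2-x>q5; q2-y>q6; q3-x>q7; q3-y>q8; q4-x>q9; q4-y>q10; q5-x>q11; q5-y>q12; q6-x>q13; q6-y>q14; q7-x>q7; q7-y>q8; q8-x>q9; q8-y>q10; q9-x>q11; q9-y>q12; q10-x>q13; q10-y>q14; q11-x>q7; q11-y>q8; q12-x>q9; q12-y>q10; q13-x>q11; q13-y>q12; q14-x>q13; q14-y>q14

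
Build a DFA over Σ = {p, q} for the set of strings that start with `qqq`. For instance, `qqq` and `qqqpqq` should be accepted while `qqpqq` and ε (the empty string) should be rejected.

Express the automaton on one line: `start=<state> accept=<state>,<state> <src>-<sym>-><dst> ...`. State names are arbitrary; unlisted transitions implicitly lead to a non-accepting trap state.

start=A accept=D A-p->E A-q->B B-p->E B-q->C C-p->E C-q->D D-p->D D-q->D E-p->E E-q->E

Check the first 3 symbols one by one: A through C record how many have matched `qqq` so far; any wrong symbol goes to the dead state E. After all 3 match we enter the accepting sink D.
A 5-state machine:
       p  q 
>  A   E  B 
   B   E  C 
   C   E  D 
 * D   D  D 
   E   E  E 
(> = start, * = accepting)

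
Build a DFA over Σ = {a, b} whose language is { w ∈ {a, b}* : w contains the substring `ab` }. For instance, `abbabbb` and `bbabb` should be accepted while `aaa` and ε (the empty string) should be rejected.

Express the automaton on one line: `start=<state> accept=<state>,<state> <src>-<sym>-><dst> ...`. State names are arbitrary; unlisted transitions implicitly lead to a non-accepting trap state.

start=s0 accept=s2 s0-a->s1 s0-b->s0 s1-a->s1 s1-b->s2 s2-a->s2 s2-b->s2

States s0..s1 record the length of the longest prefix of `ab` that matches the current input suffix. Reaching s2 means `ab` has been seen, and we stay there forever. Accept from s2.
        a   b  
>  s0   s1  s0 
   s1   s1  s2 
 * s2   s2  s2 
(> = start, * = accepting)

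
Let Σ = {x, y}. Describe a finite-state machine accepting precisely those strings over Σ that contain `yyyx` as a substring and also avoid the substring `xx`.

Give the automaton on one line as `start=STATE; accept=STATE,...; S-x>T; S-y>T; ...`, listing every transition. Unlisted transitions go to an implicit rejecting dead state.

start=q0; accept=q6,q7; q0-x>q1; q0-y>q2; q1-x>q3; q1-y>q2; q2-x>q1; q2-y>q4; q3-x>q3; q3-y>q3; q4-x>q1; q4-y>q5; q5-x>q6; q5-y>q5; q6-x>q3; q6-y>q7; q7-x>q6; q7-y>q7

Run two small machines in parallel and take their product. One (5 states) tracks whether and how much of `yyyx` has been seen; the other (3 states) tracks partial matches of the forbidden pattern `xx`. Each combined state is a pair, one component from each; accept when both components accept. After merging equivalent states the machine shrinks.
8 states suffice.
        x   y  
>  q0   q1  q2 
   q1   q3  q2 
   q2   q1  q4 
   q3   q3  q3 
   q4   q1  q5 
   q5   q6  q5 
 * q6   q3  q7 
 * q7   q6  q7 
(> = start, * = accepting)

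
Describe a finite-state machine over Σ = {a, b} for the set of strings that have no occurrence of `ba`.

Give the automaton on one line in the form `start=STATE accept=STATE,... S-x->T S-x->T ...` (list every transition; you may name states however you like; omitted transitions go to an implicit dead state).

start=s0 accept=s0,s1 s0-a->s0 s0-b->s1 s1-a->s2 s1-b->s1 s2-a->s2 s2-b->s2

Track partial matches of the forbidden pattern `ba`. State s2 is a dead state reached once `ba` has occurred; every other state accepts. s0 means no part of `ba` is currently matched.
A 3-state machine:
        a   b  
>* s0   s0  s1 
 * s1   s2  s1 
   s2   s2  s2 
(> = start, * = accepting)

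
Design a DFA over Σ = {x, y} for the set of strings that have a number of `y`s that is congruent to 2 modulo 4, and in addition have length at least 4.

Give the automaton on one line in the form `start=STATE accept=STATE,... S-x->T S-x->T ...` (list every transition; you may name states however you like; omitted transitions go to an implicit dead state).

Run two small machines in parallel and take their product. One (4 states) tracks the count of `y`s modulo 4; the other (6 states) tracks the input length, saturating at 5. Each combined state is a pair, one component from each; accept when both components accept. After merging equivalent states the machine shrinks.
10 states suffice.
        x   y  
>  S0   S1  S2 
   S1   S3  S4 
   S2   S4  S5 
   S3   S3  S6 
   S4   S6  S7 
   S5   S7  S8 
   S6   S6  S9 
   S7   S9  S8 
   S8   S8  S3 
 * S9   S9  S8 
(> = start, * = accepting)

start=S0 accept=S9 S0-x->S1 S0-y->S2 S1-x->S3 S1-y->S4 S2-x->S4 S2-y->S5 S3-x->S3 S3-y->S6 S4-x->S6 S4-y->S7 S5-x->S7 S5-y->S8 S6-x->S6 S6-y->S9 S7-x->S9 S7-y->S8 S8-x->S8 S8-y->S3 S9-x->S9 S9-y->S8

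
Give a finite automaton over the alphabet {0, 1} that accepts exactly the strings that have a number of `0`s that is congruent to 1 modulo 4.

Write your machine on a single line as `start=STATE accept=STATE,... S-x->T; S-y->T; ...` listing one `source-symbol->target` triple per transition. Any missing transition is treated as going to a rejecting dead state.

start=S0; accept=S1; S0-0->S1; S0-1->S0; S1-0->S2; S1-1->S1; S2-0->S3; S2-1->S2; S3-0->S0; S3-1->S3

Keep the running count of `0`s modulo 4: each `0` advances along the cycle S0 → S1 → S2 → S3 → S0 while other symbols loop. Accept at S1.
With 4 states:
        0   1  
>  S0   S1  S0 
 * S1   S2  S1 
   S2   S3  S2 
   S3   S0  S3 
(> = start, * = accepting)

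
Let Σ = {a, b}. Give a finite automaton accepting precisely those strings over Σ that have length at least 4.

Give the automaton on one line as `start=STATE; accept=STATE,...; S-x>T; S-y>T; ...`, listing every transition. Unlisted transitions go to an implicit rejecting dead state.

start=S0; accept=S4,S5; S0-a>S1; S0-b>S1; S1-a>S2; S1-b>S2; S2-a>S3; S2-b>S3; S3-a>S4; S3-b>S4; S4-a>S5; S4-b>S5; S5-a>S5; S5-b>S5

Count input length up to 5: every symbol moves from S0 toward S5, which means 'more than 4' and absorbs. Accept from {S4, S5}.
        a   b  
>  S0   S1  S1 
   S1   S2  S2 
   S2   S3  S3 
   S3   S4  S4 
 * S4   S5  S5 
 * S5   S5  S5 
(> = start, * = accepting)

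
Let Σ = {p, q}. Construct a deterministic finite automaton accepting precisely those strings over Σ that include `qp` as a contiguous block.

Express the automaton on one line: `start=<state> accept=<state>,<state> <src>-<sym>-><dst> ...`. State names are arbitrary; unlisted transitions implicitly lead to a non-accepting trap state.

start=S0 accept=S2 S0-p->S0 S0-q->S1 S1-p->S2 S1-q->S1 S2-p->S2 S2-q->S2

States S0..S1 record the length of the longest prefix of `qp` that matches the current input suffix. Reaching S2 means `qp` has been seen, and we stay there forever. Accept from S2.
3 states suffice.
        p   q  
>  S0   S0  S1 
   S1   S2  S1 
 * S2   S2  S2 
(> = start, * = accepting)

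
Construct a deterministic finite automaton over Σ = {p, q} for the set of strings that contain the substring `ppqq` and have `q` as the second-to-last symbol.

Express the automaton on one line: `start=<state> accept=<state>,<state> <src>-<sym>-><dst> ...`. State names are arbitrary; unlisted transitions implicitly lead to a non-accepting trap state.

Run two small machines in parallel and take their product. The first has 5 states tracking whether and how much of `ppqq` has been seen; the second has 7 states tracking the last 2 symbols read. A product state is a pair (one from each), accepting exactly when both do. Equivalent product states are then merged.
8 states suffice.
        p   q  
>  s0   s1  s0 
   s1   s2  s0 
   s2   s2  s3 
   s3   s1  s4 
 * s4   s5  s4 
 * s5   s6  s7 
   s6   s6  s7 
   s7   s5  s4 
(> = start, * = accepting)

start=s0 accept=s4,s5 s0-p->s1 s0-q->s0 s1-p->s2 s1-q->s0 s2-p->s2 s2-q->s3 s3-p->s1 s3-q->s4 s4-p->s5 s4-q->s4 s5-p->s6 s5-q->s7 s6-p->s6 s6-q->s7 s7-p->s5 s7-q->s4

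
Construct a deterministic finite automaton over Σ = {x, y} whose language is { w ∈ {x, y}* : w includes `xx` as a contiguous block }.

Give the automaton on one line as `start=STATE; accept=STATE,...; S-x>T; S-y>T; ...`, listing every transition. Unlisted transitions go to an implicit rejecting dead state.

States q0..q1 record the length of the longest prefix of `xx` that matches the current input suffix. Reaching q2 means `xx` has been seen, and we stay there forever. Accept from q2.
3 states suffice.
        x   y  
>  q0   q1  q0 
   q1   q2  q0 
 * q2   q2  q2 
(> = start, * = accepting)

start=q0; accept=q2; q0-x>q1; q0-y>q0; q1-x>q2; q1-y>q0; q2-x>q2; q2-y>q2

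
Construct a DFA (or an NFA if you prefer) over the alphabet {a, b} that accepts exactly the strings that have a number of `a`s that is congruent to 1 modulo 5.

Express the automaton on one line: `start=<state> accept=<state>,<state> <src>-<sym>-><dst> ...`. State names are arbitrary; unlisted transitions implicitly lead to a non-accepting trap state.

The only thing that matters is how many `a`s have appeared, reduced mod 5. Use one state per residue: s0 for 0, …, s4 for 4. Reading `a` moves to the next residue; anything else stays put. s1 is accepting.
        a   b  
>  s0   s1  s0 
 * s1   s2  s1 
   s2   s3  s2 
   s3   s4  s3 
   s4   s0  s4 
(> = start, * = accepting)

start=s0 accept=s1 s0-a->s1 s0-b->s0 s1-a->s2 s1-b->s1 s2-a->s3 s2-b->s2 s3-a->s4 s3-b->s3 s4-a->s0 s4-b->s4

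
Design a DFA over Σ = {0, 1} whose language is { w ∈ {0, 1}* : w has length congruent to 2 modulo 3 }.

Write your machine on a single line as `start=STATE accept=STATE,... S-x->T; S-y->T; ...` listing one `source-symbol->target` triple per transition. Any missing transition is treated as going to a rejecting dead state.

start=S0; accept=S2; S0-0->S1; S0-1->S1; S1-0->S2; S1-1->S2; S2-0->S0; S2-1->S0

Only the length mod 3 matters, so use a 3-cycle: from any state, every input symbol moves to the next state, wrapping S2 back to S0. Mark S2 accepting.
        0   1  
>  S0   S1  S1 
   S1   S2  S2 
 * S2   S0  S0 
(> = start, * = accepting)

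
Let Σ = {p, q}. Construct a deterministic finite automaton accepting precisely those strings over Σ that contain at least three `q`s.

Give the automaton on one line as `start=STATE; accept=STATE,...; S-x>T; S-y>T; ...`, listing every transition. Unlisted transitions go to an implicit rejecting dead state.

start=S0; accept=S3,S4; S0-p>S0; S0-q>S1; S1-p>S1; S1-q>S2; S2-p>S2; S2-q>S3; S3-p>S3; S3-q>S4; S4-p>S4; S4-q>S4

Only the number of `q`s matters, and only up to 4. Make a chain S0 → S1 → S2 → S3 → S4 advanced by each `q` (with S4 absorbing); every other symbol self-loops. The accepting set is {S3, S4}.
        p   q  
>  S0   S0  S1 
   S1   S1  S2 
   S2   S2  S3 
 * S3   S3  S4 
 * S4   S4  S4 
(> = start, * = accepting)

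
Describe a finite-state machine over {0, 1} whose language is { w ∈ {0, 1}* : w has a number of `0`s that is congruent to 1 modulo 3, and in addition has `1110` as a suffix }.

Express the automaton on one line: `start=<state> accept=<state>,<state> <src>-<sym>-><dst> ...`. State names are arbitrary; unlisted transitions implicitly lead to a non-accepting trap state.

start=q0 accept=q6 q0-0->q1 q0-1->q2 q1-0->q3 q1-1->q1 q2-0->q1 q2-1->q4 q3-0->q0 q3-1->q3 q4-0->q1 q4-1->q5 q5-0->q6 q5-1->q5 q6-0->q3 q6-1->q1

Build one automaton per condition and run them in lockstep. One (3 states) tracks the count of `0`s modulo 3; the other (5 states) tracks how much of the suffix `1110` has currently been matched. Each combined state is a pair, one component from each; accept when both components accept. After merging equivalent states the machine shrinks.
        0   1  
>  q0   q1  q2 
   q1   q3  q1 
   q2   q1  q4 
   q3   q0  q3 
   q4   q1  q5 
   q5   q6  q5 
 * q6   q3  q1 
(> = start, * = accepting)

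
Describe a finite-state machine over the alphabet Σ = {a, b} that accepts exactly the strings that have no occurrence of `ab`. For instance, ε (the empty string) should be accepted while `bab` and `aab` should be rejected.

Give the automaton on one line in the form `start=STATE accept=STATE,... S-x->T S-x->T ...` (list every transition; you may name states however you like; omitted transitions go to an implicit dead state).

start=S0 accept=S0,S1 S0-a->S1 S0-b->S0 S1-a->S1 S1-b->S2 S2-a->S2 S2-b->S2

This is the complement of 'contains `ab`'. Use the same substring-matching states — S0 through S2 holding how much of `ab` has just been matched — but flip the accepting set: everything except the trap S2 accepts.
3 states suffice.
        a   b  
>* S0   S1  S0 
 * S1   S1  S2 
   S2   S2  S2 
(> = start, * = accepting)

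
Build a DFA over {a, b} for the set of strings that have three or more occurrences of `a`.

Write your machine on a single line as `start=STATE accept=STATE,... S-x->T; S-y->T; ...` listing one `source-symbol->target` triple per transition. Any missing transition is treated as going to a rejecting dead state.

Only the number of `a`s matters, and only up to 4. Make a chain q0 → q1 → q2 → q3 → q4 advanced by each `a` (with q4 absorbing); every other symbol self-loops. The accepting set is {q3, q4}.
5 states suffice.
        a   b  
>  q0   q1  q0 
   q1   q2  q1 
   q2   q3  q2 
 * q3   q4  q3 
 * q4   q4  q4 
(> = start, * = accepting)

start=q0; accept=q3,q4; q0-a->q1; q0-b->q0; q1-a->q2; q1-b->q1; q2-a->q3; q2-b->q2; q3-a->q4; q3-b->q3; q4-a->q4; q4-b->q4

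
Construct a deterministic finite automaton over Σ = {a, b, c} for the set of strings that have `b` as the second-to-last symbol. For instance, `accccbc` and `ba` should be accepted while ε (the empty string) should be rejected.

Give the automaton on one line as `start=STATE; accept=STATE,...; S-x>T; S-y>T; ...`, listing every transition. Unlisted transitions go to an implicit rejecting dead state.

start=q0; accept=q7,q8,q9; q0-a>q1; q0-b>q2; q0-c>q3; q1-a>q4; q1-b>q5; q1-c>q6; q2-a>q7; q2-b>q8; q2-c>q9; q3-a>q10; q3-b>q11; q3-c>q12; q4-a>q4; q4-b>q5; q4-c>q6; q5-a>q7; q5-b>q8; q5-c>q9; q6-a>q10; q6-b>q11; q6-c>q12; q7-a>q4; q7-b>q5; q7-c>q6; q8-a>q7; q8-b>q8; q8-c>q9; q9-a>q10; q9-b>q11; q9-c>q12; q10-a>q4; q10-b>q5; q10-c>q6; q11-a>q7; q11-b>q8; q11-c>q9; q12-a>q10; q12-b>q11; q12-c>q12

Because acceptance depends on a position counted from the end, the machine has to buffer the most recent 2 symbols. Make each state the string of the last up-to-2 symbols read; on input `x` shift the window left and append `x`. Accept when the buffered window has length 2 and begins with `b`.
          a    b    c  
>  q0     q1   q2   q3 
   q1     q4   q5   q6 
   q2     q7   q8   q9 
   q3    q10  q11  q12 
   q4     q4   q5   q6 
   q5     q7   q8   q9 
   q6    q10  q11  q12 
 * q7     q4   q5   q6 
 * q8     q7   q8   q9 
 * q9    q10  q11  q12 
   q10    q4   q5   q6 
   q11    q7   q8   q9 
   q12   q10  q11  q12 
(> = start, * = accepting)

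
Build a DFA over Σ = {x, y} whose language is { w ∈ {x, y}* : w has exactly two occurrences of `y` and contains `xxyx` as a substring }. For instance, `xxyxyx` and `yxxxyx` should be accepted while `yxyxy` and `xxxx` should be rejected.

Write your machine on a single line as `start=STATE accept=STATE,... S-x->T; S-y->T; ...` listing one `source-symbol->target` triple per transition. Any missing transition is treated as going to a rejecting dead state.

Run two small machines in parallel and take their product. One (4 states) tracks the count of `y`s, saturating at 3; the other (5 states) tracks whether and how much of `xxyx` has been seen. Each combined state is a pair, one component from each; accept when both components accept. Minimizing collapses redundant product states.
An 11-state machine:
       x  y 
>  A   B  C 
   B   D  C 
   C   E  F 
   D   D  G 
   E   H  F 
   F   F  F 
   G   I  F 
   H   H  J 
   I   I  K 
   J   K  F 
 * K   K  F 
(> = start, * = accepting)

start=A; accept=K; A-x->B; A-y->C; B-x->D; B-y->C; C-x->E; C-y->F; D-x->D; D-y->G; E-x->H; E-y->F; F-x->F; F-y->F; G-x->I; G-y->F; H-x->H; H-y->J; I-x->I; I-y->K; J-x->K; J-y->F; K-x->K; K-y->F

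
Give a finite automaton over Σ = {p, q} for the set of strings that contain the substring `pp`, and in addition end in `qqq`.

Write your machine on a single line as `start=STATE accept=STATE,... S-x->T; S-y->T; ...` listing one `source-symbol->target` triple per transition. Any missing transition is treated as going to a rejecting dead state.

start=S0; accept=S5; S0-p->S1; S0-q->S0; S1-p->S2; S1-q->S0; S2-p->S2; S2-q->S3; S3-p->S2; S3-q->S4; S4-p->S2; S4-q->S5; S5-p->S2; S5-q->S5

Handle the two conditions separately and then intersect. The first has 3 states tracking whether and how much of `pp` has been seen; the second has 4 states tracking how much of the suffix `qqq` has currently been matched. A product state is a pair (one from each), accepting exactly when both do. After merging equivalent states the machine shrinks.
6 states suffice.
        p   q  
>  S0   S1  S0 
   S1   S2  S0 
   S2   S2  S3 
   S3   S2  S4 
   S4   S2  S5 
 * S5   S2  S5 
(> = start, * = accepting)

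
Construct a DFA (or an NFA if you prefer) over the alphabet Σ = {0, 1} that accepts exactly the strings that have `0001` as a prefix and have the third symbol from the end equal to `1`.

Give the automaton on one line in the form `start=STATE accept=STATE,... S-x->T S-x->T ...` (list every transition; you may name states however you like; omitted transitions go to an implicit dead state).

start=q0 accept=q19,q20,q21,q22 q0-0->q1 q0-1->q2 q1-0->q3 q1-1->q4 q2-0->q5 q2-1->q6 q3-0->q7 q3-1->q8 q4-0->q9 q4-1->q10 q5-0->q11 q5-1->q12 q6-0->q13 q6-1->q14 q7-0->q15 q7-1->q16 q8-0->q9 q8-1->q10 q9-0->q11 q9-1->q12 q10-0->q13 q10-1->q14 q11-0->q15 q11-1->q8 q12-0->q9 q12-1->q10 q13-0->q11 q13-1->q12 q14-0->q13 q14-1->q14 q15-0->q15 q15-1->q8 q16-0->q17 q16-1->q18 q17-0->q19 q17-1->q20 q18-0->q21 q18-1->q22 q19-0->q23 q19-1->q16 q20-0->q17 q20-1->q18 q21-0->q19 q21-1->q20 q22-0->q21 q22-1->q22 q23-0->q23 q23-1->q16

Handle the two conditions separately and then intersect. One (6 states) tracks whether the input so far still matches the prefix `0001`; the other (15 states) tracks the last 3 symbols read. Each combined state is a pair, one component from each; accept when both components accept.
With 24 states:
          0    1  
>  q0     q1   q2 
   q1     q3   q4 
   q2     q5   q6 
   q3     q7   q8 
   q4     q9  q10 
   q5    q11  q12 
   q6    q13  q14 
   q7    q15  q16 
   q8     q9  q10 
   q9    q11  q12 
   q10   q13  q14 
   q11   q15   q8 
   q12    q9  q10 
   q13   q11  q12 
   q14   q13  q14 
   q15   q15   q8 
   q16   q17  q18 
   q17   q19  q20 
   q18   q21  q22 
 * q19   q23  q16 
 * q20   q17  q18 
 * q21   q19  q20 
 * q22   q21  q22 
   q23   q23  q16 
(> = start, * = accepting)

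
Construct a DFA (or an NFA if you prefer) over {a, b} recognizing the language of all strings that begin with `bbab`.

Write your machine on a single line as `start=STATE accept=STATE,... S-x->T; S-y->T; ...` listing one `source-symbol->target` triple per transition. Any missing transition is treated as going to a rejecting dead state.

Walk along `bbab` while the input agrees: from q0 take `b` to q1, and so on. Any deviation drops to the rejecting sink q5. Once q4 is reached the prefix is confirmed and every continuation is accepted.
        a   b  
>  q0   q5  q1 
   q1   q5  q2 
   q2   q3  q5 
   q3   q5  q4 
 * q4   q4  q4 
   q5   q5  q5 
(> = start, * = accepting)

start=q0; accept=q4; q0-a->q5; q0-b->q1; q1-a->q5; q1-b->q2; q2-a->q3; q2-b->q5; q3-a->q5; q3-b->q4; q4-a->q4; q4-b->q4; q5-a->q5; q5-b->q5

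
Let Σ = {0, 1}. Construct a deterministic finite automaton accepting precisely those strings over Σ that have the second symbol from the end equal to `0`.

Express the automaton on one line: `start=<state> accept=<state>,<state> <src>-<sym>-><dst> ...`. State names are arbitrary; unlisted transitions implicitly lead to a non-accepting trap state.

A DFA must remember the last 2 symbols (since which symbol is second-to-last isn't known until the input ends). Use one state per possible window of the last ≤2 symbols; accept from those whose window starts with `0`.
7 states suffice.
        0   1  
>  S0   S1  S2 
   S1   S3  S4 
   S2   S5  S6 
 * S3   S3  S4 
 * S4   S5  S6 
   S5   S3  S4 
   S6   S5  S6 
(> = start, * = accepting)

start=S0 accept=S3,S4 S0-0->S1 S0-1->S2 S1-0->S3 S1-1->S4 S2-0->S5 S2-1->S6 S3-0->S3 S3-1->S4 S4-0->S5 S4-1->S6 S5-0->S3 S5-1->S4 S6-0->S5 S6-1->S6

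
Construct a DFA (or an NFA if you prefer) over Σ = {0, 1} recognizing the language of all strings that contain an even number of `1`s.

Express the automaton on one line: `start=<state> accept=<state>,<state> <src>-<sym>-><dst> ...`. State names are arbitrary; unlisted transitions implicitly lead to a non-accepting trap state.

The only thing that matters is how many `1`s have appeared, reduced mod 2. Use one state per residue: q0 for 0, …, q1 for 1. Reading `1` moves to the next residue; anything else stays put. q0 is accepting.
A 2-state machine:
        0   1  
>* q0   q0  q1 
   q1   q1  q0 
(> = start, * = accepting)

start=q0 accept=q0 q0-0->q0 q0-1->q1 q1-0->q1 q1-1->q0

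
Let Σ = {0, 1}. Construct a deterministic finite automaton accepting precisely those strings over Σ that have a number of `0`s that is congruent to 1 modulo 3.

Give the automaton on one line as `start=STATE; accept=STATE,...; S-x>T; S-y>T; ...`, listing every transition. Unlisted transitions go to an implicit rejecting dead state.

start=s0; accept=s1; s0-0>s1; s0-1>s0; s1-0>s2; s1-1>s1; s2-0>s0; s2-1>s2

The only thing that matters is how many `0`s have appeared, reduced mod 3. Use one state per residue: s0 for 0, …, s2 for 2. Reading `0` moves to the next residue; anything else stays put. s1 is accepting.
A 3-state machine:
        0   1  
>  s0   s1  s0 
 * s1   s2  s1 
   s2   s0  s2 
(> = start, * = accepting)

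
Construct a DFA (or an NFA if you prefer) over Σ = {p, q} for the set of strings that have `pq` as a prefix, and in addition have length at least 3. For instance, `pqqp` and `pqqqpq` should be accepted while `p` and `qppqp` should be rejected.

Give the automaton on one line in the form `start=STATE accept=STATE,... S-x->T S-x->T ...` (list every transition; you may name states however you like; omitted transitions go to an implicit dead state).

start=A accept=E A-p->B A-q->C B-p->C B-q->D C-p->C C-q->C D-p->E D-q->E E-p->E E-q->E

Build one automaton per condition and run them in lockstep. One (4 states) tracks whether the input so far still matches the prefix `pq`; the other (5 states) tracks the input length, saturating at 4. Each combined state is a pair, one component from each; accept when both components accept. Minimizing collapses redundant product states.
A 5-state machine:
       p  q 
>  A   B  C 
   B   C  D 
   C   C  C 
   D   E  E 
 * E   E  E 
(> = start, * = accepting)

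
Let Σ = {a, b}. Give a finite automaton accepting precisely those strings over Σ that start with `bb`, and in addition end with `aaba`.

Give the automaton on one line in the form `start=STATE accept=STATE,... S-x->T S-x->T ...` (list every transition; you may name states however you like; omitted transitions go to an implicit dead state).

start=S0 accept=S7 S0-a->S1 S0-b->S2 S1-a->S1 S1-b->S1 S2-a->S1 S2-b->S3 S3-a->S4 S3-b->S3 S4-a->S5 S4-b->S3 S5-a->S5 S5-b->S6 S6-a->S7 S6-b->S3 S7-a->S5 S7-b->S3

Build one automaton per condition and run them in lockstep. The first has 4 states tracking whether the input so far still matches the prefix `bb`; the second has 5 states tracking how much of the suffix `aaba` has currently been matched. A product state is a pair (one from each), accepting exactly when both do. After merging equivalent states the machine shrinks.
An 8-state machine:
        a   b  
>  S0   S1  S2 
   S1   S1  S1 
   S2   S1  S3 
   S3   S4  S3 
   S4   S5  S3 
   S5   S5  S6 
   S6   S7  S3 
 * S7   S5  S3 
(> = start, * = accepting)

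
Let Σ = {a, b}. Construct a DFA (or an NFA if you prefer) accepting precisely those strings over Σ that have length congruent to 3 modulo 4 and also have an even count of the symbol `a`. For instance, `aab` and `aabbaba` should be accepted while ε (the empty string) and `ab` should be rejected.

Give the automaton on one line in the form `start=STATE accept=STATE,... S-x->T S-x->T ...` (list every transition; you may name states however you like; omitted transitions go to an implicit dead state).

start=q0 accept=q6 q0-a->q1 q0-b->q2 q1-a->q3 q1-b->q4 q2-a->q4 q2-b->q3 q3-a->q5 q3-b->q6 q4-a->q6 q4-b->q5 q5-a->q0 q5-b->q7 q6-a->q7 q6-b->q0 q7-a->q2 q7-b->q1

Run two small machines in parallel and take their product. One (4 states) tracks the input length modulo 4; the other (2 states) tracks the count of `a`s modulo 2. Each combined state is a pair, one component from each; accept when both components accept.
        a   b  
>  q0   q1  q2 
   q1   q3  q4 
   q2   q4  q3 
   q3   q5  q6 
   q4   q6  q5 
   q5   q0  q7 
 * q6   q7  q0 
   q7   q2  q1 
(> = start, * = accepting)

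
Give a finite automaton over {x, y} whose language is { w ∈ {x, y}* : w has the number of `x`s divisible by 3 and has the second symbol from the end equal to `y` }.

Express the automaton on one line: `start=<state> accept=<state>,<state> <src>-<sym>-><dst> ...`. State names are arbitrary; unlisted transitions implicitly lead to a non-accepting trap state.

Build one automaton per condition and run them in lockstep. The first has 3 states tracking the count of `x`s modulo 3; the second has 7 states tracking the last 2 symbols read. A product state is a pair (one from each), accepting exactly when both do.
With 15 states:
          x    y  
>  S0     S1   S2 
   S1     S3   S4 
   S2     S5   S6 
   S3     S7   S8 
   S4     S9  S10 
   S5     S3   S4 
 * S6     S5   S6 
   S7    S11  S12 
   S8    S13  S14 
   S9     S7   S8 
   S10    S9  S10 
   S11    S3   S4 
   S12    S5   S6 
 * S13   S11  S12 
   S14   S13  S14 
(> = start, * = accepting)

start=S0 accept=S6,S13 S0-x->S1 S0-y->S2 S1-x->S3 S1-y->S4 S2-x->S5 S2-y->S6 S3-x->S7 S3-y->S8 S4-x->S9 S4-y->S10 S5-x->S3 S5-y->S4 S6-x->S5 S6-y->S6 S7-x->S11 S7-y->S12 S8-x->S13 S8-y->S14 S9-x->S7 S9-y->S8 S10-x->S9 S10-y->S10 S11-x->S3 S11-y->S4 S12-x->S5 S12-y->S6 S13-x->S11 S13-y->S12 S14-x->S13 S14-y->S14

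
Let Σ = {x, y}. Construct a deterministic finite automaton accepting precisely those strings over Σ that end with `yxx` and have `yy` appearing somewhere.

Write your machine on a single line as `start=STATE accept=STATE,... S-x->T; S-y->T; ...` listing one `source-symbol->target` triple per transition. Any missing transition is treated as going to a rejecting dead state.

Build one automaton per condition and run them in lockstep. The first has 4 states tracking how much of the suffix `yxx` has currently been matched; the second has 3 states tracking whether and how much of `yy` has been seen. A product state is a pair (one from each), accepting exactly when both do.
        x   y  
>  q0   q0  q1 
   q1   q2  q3 
   q2   q4  q1 
   q3   q5  q3 
   q4   q0  q1 
   q5   q6  q3 
 * q6   q7  q3 
   q7   q7  q3 
(> = start, * = accepting)

start=q0; accept=q6; q0-x->q0; q0-y->q1; q1-x->q2; q1-y->q3; q2-x->q4; q2-y->q1; q3-x->q5; q3-y->q3; q4-x->q0; q4-y->q1; q5-x->q6; q5-y->q3; q6-x->q7; q6-y->q3; q7-x->q7; q7-y->q3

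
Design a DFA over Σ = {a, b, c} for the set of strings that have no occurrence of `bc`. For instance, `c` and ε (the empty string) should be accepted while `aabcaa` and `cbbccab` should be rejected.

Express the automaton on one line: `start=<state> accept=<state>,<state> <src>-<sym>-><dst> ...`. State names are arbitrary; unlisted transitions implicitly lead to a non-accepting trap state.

Track partial matches of the forbidden pattern `bc`. State S2 is a dead state reached once `bc` has occurred; every other state accepts. S0 means no part of `bc` is currently matched.
        a   b   c  
>* S0   S0  S1  S0 
 * S1   S0  S1  S2 
   S2   S2  S2  S2 
(> = start, * = accepting)

start=S0 accept=S0,S1 S0-a->S0 S0-b->S1 S0-c->S0 S1-a->S0 S1-b->S1 S1-c->S2 S2-a->S2 S2-b->S2 S2-c->S2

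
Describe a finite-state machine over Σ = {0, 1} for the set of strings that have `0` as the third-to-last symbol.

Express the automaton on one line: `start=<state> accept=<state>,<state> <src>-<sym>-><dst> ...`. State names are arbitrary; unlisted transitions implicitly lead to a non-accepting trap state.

start=q0 accept=q7,q8,q9,q10 q0-0->q1 q0-1->q2 q1-0->q3 q1-1->q4 q2-0->q5 q2-1->q6 q3-0->q7 q3-1->q8 q4-0->q9 q4-1->q10 q5-0->q11 q5-1->q12 q6-0->q13 q6-1->q14 q7-0->q7 q7-1->q8 q8-0->q9 q8-1->q10 q9-0->q11 q9-1->q12 q10-0->q13 q10-1->q14 q11-0->q7 q11-1->q8 q12-0->q9 q12-1->q10 q13-0->q11 q13-1->q12 q14-0->q13 q14-1->q14

A DFA must remember the last 3 symbols (since which symbol is third-to-last isn't known until the input ends). Use one state per possible window of the last ≤3 symbols; accept from those whose window starts with `0`.
15 states suffice.
          0    1  
>  q0     q1   q2 
   q1     q3   q4 
   q2     q5   q6 
   q3     q7   q8 
   q4     q9  q10 
   q5    q11  q12 
   q6    q13  q14 
 * q7     q7   q8 
 * q8     q9  q10 
 * q9    q11  q12 
 * q10   q13  q14 
   q11    q7   q8 
   q12    q9  q10 
   q13   q11  q12 
   q14   q13  q14 
(> = start, * = accepting)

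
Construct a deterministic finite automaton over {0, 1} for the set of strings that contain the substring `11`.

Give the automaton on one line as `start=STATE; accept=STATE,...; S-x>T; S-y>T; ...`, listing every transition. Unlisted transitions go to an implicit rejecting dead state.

start=q0; accept=q2; q0-0>q0; q0-1>q1; q1-0>q0; q1-1>q2; q2-0>q2; q2-1>q2

Track how much of `11` has been matched so far: state q0 is no progress, q2 is the absorbing accept state reached once `11` has occurred. Intermediate states record partial matches; on a mismatch, fall back to the longest reusable overlap.
A 3-state machine:
        0   1  
>  q0   q0  q1 
   q1   q0  q2 
 * q2   q2  q2 
(> = start, * = accepting)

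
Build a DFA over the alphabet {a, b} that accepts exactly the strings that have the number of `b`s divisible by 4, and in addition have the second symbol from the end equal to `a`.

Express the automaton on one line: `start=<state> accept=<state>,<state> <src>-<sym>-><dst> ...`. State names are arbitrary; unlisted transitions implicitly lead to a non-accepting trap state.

start=q0 accept=q3,q16 q0-a->q1 q0-b->q2 q1-a->q3 q1-b->q4 q2-a->q5 q2-b->q6 q3-a->q3 q3-b->q4 q4-a->q5 q4-b->q6 q5-a->q7 q5-b->q8 q6-a->q9 q6-b->q10 q7-a->q7 q7-b->q8 q8-a->q9 q8-b->q10 q9-a->q11 q9-b->q12 q10-a->q13 q10-b->q14 q11-a->q11 q11-b->q12 q12-a->q13 q12-b->q14 q13-a->q15 q13-b->q16 q14-a->q17 q14-b->q18 q15-a->q15 q15-b->q16 q16-a->q17 q16-b->q18 q17-a->q3 q17-b->q4 q18-a->q5 q18-b->q6

Handle the two conditions separately and then intersect. The first has 4 states tracking the count of `b`s modulo 4; the second has 7 states tracking the last 2 symbols read. A product state is a pair (one from each), accepting exactly when both do.
          a    b  
>  q0     q1   q2 
   q1     q3   q4 
   q2     q5   q6 
 * q3     q3   q4 
   q4     q5   q6 
   q5     q7   q8 
   q6     q9  q10 
   q7     q7   q8 
   q8     q9  q10 
   q9    q11  q12 
   q10   q13  q14 
   q11   q11  q12 
   q12   q13  q14 
   q13   q15  q16 
   q14   q17  q18 
   q15   q15  q16 
 * q16   q17  q18 
   q17    q3   q4 
   q18    q5   q6 
(> = start, * = accepting)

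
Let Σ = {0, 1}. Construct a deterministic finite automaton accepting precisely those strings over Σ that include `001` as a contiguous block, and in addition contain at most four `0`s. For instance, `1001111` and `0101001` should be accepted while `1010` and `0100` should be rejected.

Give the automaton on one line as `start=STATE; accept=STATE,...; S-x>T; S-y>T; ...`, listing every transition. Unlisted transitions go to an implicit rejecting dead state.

start=A; accept=F,I,L; A-0>B; A-1>A; B-0>C; B-1>D; C-0>E; C-1>F; D-0>G; D-1>D; E-0>H; E-1>I; F-0>I; F-1>F; G-0>E; G-1>J; H-0>K; H-1>L; I-0>L; I-1>I; J-0>M; J-1>J; K-0>K; K-1>K; L-0>K; L-1>L; M-0>H; M-1>K

Handle the two conditions separately and then intersect. One (4 states) tracks whether and how much of `001` has been seen; the other (6 states) tracks the count of `0`s, saturating at 5. Each combined state is a pair, one component from each; accept when both components accept. Minimizing collapses redundant product states.
With 13 states:
       0  1 
>  A   B  A 
   B   C  D 
   C   E  F 
   D   G  D 
   E   H  I 
 * F   I  F 
   G   E  J 
   H   K  L 
 * I   L  I 
   J   M  J 
   K   K  K 
 * L   K  L 
   M   H  K 
(> = start, * = accepting)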